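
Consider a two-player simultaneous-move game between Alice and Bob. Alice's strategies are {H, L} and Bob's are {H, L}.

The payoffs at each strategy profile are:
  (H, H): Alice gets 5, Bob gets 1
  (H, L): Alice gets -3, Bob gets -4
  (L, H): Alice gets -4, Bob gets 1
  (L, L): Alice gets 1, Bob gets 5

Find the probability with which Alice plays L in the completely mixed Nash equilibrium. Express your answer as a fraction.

Let p be the probability that Alice plays H. In a completely mixed equilibrium, Bob must be indifferent between H and L.
Bob's expected payoff from H is p + (1−p); from L it is −4p + 5(1−p).
Setting these equal: 1 = −9p + 5, so p = 4/9.
Therefore Alice plays L with probability 1 − 4/9 = 5/9.

5/9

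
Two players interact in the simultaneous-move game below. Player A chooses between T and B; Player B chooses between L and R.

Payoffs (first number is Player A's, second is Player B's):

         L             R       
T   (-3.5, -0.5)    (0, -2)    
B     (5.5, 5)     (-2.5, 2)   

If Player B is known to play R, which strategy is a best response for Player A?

T

Against R, Player A earns 0 from T and -2.5 from B.
So T is the best response.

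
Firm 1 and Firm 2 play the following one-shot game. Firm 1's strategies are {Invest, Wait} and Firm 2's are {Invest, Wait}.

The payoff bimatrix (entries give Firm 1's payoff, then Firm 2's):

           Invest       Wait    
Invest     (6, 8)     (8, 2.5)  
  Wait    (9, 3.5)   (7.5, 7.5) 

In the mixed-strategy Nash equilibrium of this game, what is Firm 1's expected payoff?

First find q, the probability Firm 2 plays Invest, from Firm 1's indifference between Invest and Wait: 6q + 8(1−q) = 9q + 7.5(1−q), giving q = 1/7.
Since Firm 1 is indifferent in equilibrium, Firm 1's expected payoff equals the payoff from either row against (1/7, 6/7). Using Invest: 6(1/7) + 8(6/7) = 54/7.

54/7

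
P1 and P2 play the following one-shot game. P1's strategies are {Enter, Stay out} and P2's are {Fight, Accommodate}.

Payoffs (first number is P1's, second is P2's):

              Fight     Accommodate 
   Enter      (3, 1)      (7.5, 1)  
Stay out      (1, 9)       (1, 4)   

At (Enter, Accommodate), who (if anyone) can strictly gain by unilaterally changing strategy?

Neither

P1 at (Enter, Accommodate) earns 7.5; deviating to Stay out yields 1 — not better.
P2 earns 1; deviating to Fight yields 1 — not better.
Neither player can strictly improve; the profile is a Nash equilibrium.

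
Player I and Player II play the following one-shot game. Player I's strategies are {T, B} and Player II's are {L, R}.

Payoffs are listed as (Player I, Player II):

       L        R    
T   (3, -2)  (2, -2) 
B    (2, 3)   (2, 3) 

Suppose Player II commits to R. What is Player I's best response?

Against R, Player I earns 2 from T and 2 from B.
So either strategy is a best response.

either — both T and B are best responses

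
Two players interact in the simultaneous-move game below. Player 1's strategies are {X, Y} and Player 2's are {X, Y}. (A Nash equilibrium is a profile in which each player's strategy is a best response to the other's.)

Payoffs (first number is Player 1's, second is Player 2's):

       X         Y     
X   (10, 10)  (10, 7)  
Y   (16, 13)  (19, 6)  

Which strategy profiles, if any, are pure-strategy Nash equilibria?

(X, X): Player 1 prefers Y (16 > 10) — not an equilibrium.
(X, Y): Player 1 prefers Y (19 > 10); Player 2 prefers X (10 > 7) — not an equilibrium.
(Y, X): Player 1 gets 16 ≥ 10 from X, and Player 2 gets 13 ≥ 6 from Y — Nash equilibrium.
(Y, Y): Player 2 prefers X (13 > 6) — not an equilibrium.

(Y, X)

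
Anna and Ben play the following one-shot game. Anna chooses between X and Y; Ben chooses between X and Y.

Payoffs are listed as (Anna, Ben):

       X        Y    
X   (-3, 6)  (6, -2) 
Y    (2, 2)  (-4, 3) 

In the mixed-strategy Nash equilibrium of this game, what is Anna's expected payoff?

0

First find y, the probability Ben plays X, from Anna's indifference between X and Y: −3y + 6(1−y) = 2y − 4(1−y), giving y = 2/3.
Since Anna is indifferent in equilibrium, Anna's expected payoff equals the payoff from either row against (2/3, 1/3). Using X: −3(2/3) + 6(1/3) = 0.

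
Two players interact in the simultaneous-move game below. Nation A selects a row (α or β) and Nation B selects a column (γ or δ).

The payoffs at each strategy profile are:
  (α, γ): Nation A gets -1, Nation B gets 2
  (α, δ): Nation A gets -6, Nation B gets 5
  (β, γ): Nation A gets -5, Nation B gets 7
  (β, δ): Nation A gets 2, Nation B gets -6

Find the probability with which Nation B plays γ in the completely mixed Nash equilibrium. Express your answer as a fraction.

2/3

Let q be the probability that Nation B plays γ. In a completely mixed equilibrium, Nation A must be indifferent between α and β.
Nation A's expected payoff from α is −q − 6(1−q); from β it is −5q + 2(1−q).
Setting these equal: 5q − 6 = −7q + 2, so q = 2/3.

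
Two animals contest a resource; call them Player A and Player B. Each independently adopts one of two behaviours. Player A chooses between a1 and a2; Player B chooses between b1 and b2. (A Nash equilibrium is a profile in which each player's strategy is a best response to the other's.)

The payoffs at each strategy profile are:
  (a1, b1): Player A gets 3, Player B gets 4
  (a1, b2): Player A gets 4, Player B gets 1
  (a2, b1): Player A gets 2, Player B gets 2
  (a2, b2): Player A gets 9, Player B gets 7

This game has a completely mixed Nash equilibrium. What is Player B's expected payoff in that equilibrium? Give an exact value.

First find x, the probability Player A plays a1, from Player B's indifference between b1 and b2: 4x + 2(1−x) = x + 7(1−x), giving x = 5/8.
Since Player B is indifferent in equilibrium, Player B's expected payoff equals the payoff from either column against (5/8, 3/8). Using b1: 4(5/8) + 2(3/8) = 13/4.

13/4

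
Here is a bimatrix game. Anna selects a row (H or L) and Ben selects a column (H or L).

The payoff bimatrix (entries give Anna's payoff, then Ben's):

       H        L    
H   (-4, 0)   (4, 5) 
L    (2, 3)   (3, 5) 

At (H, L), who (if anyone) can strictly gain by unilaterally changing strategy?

Anna at (H, L) earns 4; deviating to L yields 3 — not better.
Ben earns 5; deviating to H yields 0 — not better.
Neither player can strictly improve; the profile is a Nash equilibrium.

Neither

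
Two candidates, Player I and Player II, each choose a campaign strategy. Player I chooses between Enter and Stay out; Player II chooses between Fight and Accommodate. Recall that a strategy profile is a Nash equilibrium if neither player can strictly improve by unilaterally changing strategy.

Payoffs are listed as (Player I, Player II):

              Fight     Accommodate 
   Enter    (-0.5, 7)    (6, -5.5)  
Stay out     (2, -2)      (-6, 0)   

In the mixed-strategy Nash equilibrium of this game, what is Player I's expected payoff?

First find q, the probability Player II plays Fight, from Player I's indifference between Enter and Stay out: −0.5q + 6(1−q) = 2q − 6(1−q), giving q = 24/29.
Since Player I is indifferent in equilibrium, Player I's expected payoff equals the payoff from either row against (24/29, 5/29). Using Enter: −0.5(24/29) + 6(5/29) = 18/29.

18/29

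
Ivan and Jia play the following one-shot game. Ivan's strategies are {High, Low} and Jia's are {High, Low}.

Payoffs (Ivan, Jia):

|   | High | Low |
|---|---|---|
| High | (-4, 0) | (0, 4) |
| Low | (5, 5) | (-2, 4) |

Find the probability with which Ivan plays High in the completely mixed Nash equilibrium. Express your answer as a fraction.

1/5

Let x be the probability that Ivan plays High. In a completely mixed equilibrium, Jia must be indifferent between High and Low.
Jia's expected payoff from High is 5(1−x); from Low it is 4x + 4(1−x).
Setting these equal: −5x + 5 = 4, so x = 1/5.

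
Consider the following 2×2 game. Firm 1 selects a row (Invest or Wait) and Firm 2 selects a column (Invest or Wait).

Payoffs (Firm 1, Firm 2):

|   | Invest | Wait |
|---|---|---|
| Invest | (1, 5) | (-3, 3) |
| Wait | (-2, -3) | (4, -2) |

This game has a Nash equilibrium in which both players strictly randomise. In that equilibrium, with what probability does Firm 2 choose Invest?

Let y be the probability that Firm 2 plays Invest. In a completely mixed equilibrium, Firm 1 must be indifferent between Invest and Wait.
Firm 1's expected payoff from Invest is y − 3(1−y); from Wait it is −2y + 4(1−y).
Setting these equal: 4y − 3 = −6y + 4, so y = 7/10.

7/10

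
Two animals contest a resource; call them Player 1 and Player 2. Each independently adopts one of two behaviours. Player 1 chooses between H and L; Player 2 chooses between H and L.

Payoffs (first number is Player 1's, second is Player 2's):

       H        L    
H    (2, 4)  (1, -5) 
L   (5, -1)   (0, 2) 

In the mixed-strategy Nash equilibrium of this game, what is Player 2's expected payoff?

1/4

First find x, the probability Player 1 plays H, from Player 2's indifference between H and L: 4x − (1−x) = −5x + 2(1−x), giving x = 1/4.
Since Player 2 is indifferent in equilibrium, Player 2's expected payoff equals the payoff from either column against (1/4, 3/4). Using H: 4(1/4) − (3/4) = 1/4.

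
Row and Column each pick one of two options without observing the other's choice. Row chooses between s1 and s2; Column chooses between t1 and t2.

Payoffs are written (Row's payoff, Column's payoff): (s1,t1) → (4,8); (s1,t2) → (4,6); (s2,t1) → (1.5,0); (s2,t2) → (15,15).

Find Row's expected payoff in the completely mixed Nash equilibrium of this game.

First find y, the probability Column plays t1, from Row's indifference between s1 and s2: 4y + 4(1−y) = 1.5y + 15(1−y), giving y = 22/27.
Since Row is indifferent in equilibrium, Row's expected payoff equals the payoff from either row against (22/27, 5/27). Using s1: 4(22/27) + 4(5/27) = 4.

4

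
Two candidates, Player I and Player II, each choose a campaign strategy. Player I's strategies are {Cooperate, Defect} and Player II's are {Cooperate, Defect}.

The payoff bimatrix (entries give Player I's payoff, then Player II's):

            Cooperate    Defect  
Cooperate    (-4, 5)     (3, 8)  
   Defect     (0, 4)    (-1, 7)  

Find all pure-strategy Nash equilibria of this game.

(Cooperate, Cooperate): Player I prefers Defect (0 > -4); Player II prefers Defect (8 > 5) — not an equilibrium.
(Cooperate, Defect): Player I gets 3 ≥ -1 from Defect, and Player II gets 8 ≥ 5 from Cooperate — Nash equilibrium.
(Defect, Cooperate): Player II prefers Defect (7 > 4) — not an equilibrium.
(Defect, Defect): Player I prefers Cooperate (3 > -1) — not an equilibrium.

(Cooperate, Defect)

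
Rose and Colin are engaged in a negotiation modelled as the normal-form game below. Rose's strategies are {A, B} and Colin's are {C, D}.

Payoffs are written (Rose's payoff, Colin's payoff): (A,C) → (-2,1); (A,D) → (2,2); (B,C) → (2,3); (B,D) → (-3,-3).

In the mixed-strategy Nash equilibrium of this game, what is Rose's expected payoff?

First find q, the probability Colin plays C, from Rose's indifference between A and B: −2q + 2(1−q) = 2q − 3(1−q), giving q = 5/9.
Since Rose is indifferent in equilibrium, Rose's expected payoff equals the payoff from either row against (5/9, 4/9). Using A: −2(5/9) + 2(4/9) = -2/9.

-2/9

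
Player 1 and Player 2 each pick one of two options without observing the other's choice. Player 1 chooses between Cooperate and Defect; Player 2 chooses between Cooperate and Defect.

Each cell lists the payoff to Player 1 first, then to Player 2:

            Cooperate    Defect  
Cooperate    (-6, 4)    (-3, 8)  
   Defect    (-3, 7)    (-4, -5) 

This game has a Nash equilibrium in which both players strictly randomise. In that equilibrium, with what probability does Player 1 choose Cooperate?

3/4

Let x be the probability that Player 1 plays Cooperate. In a completely mixed equilibrium, Player 2 must be indifferent between Cooperate and Defect.
Player 2's expected payoff from Cooperate is 4x + 7(1−x); from Defect it is 8x − 5(1−x).
Setting these equal: −3x + 7 = 13x − 5, so x = 3/4.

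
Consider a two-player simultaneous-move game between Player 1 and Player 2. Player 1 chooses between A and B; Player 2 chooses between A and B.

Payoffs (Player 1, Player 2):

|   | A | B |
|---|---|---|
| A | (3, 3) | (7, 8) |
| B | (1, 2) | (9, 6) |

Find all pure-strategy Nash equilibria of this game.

(A, A): Player 2 prefers B (8 > 3) — not an equilibrium.
(A, B): Player 1 prefers B (9 > 7) — not an equilibrium.
(B, A): Player 1 prefers A (3 > 1); Player 2 prefers B (6 > 2) — not an equilibrium.
(B, B): Player 1 gets 9 ≥ 7 from A, and Player 2 gets 6 ≥ 2 from A — Nash equilibrium.

(B, B)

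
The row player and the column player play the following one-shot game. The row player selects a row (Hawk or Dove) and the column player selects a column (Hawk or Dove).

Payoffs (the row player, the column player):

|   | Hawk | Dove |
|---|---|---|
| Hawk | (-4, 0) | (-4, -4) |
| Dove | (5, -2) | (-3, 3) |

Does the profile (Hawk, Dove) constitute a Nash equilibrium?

At (Hawk, Dove), the row player earns -4; switching to Dove would give -3, so the row player would deviate.
The column player earns -4; switching to Hawk would give 0, so the column player would deviate.
Since at least one player can profitably deviate, this is not a Nash equilibrium.

No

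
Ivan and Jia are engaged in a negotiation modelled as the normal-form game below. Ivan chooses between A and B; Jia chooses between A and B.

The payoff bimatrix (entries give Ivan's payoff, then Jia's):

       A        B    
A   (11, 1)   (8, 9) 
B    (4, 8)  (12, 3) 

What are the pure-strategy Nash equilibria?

(A, A): Jia prefers B (9 > 1) — not an equilibrium.
(A, B): Ivan prefers B (12 > 8) — not an equilibrium.
(B, A): Ivan prefers A (11 > 4) — not an equilibrium.
(B, B): Jia prefers A (8 > 3) — not an equilibrium.

none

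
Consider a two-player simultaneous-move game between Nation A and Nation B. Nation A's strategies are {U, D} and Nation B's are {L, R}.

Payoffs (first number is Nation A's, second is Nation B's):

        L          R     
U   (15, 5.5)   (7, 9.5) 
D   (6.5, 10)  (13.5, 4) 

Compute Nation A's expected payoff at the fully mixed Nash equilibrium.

First find q, the probability Nation B plays L, from Nation A's indifference between U and D: 15q + 7(1−q) = 6.5q + 13.5(1−q), giving q = 13/30.
Since Nation A is indifferent in equilibrium, Nation A's expected payoff equals the payoff from either row against (13/30, 17/30). Using U: 15(13/30) + 7(17/30) = 157/15.

157/15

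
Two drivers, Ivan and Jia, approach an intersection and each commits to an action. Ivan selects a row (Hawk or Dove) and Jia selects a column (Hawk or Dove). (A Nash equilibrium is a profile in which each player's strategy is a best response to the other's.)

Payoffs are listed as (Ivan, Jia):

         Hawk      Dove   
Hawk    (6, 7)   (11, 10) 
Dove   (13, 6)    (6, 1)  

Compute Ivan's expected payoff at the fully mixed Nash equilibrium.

107/12

First find q, the probability Jia plays Hawk, from Ivan's indifference between Hawk and Dove: 6q + 11(1−q) = 13q + 6(1−q), giving q = 5/12.
Since Ivan is indifferent in equilibrium, Ivan's expected payoff equals the payoff from either row against (5/12, 7/12). Using Hawk: 6(5/12) + 11(7/12) = 107/12.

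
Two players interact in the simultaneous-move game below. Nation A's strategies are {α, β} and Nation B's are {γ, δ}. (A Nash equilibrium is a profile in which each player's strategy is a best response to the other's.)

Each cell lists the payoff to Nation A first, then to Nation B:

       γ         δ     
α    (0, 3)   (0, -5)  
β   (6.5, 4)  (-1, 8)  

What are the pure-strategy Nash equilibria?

(α, γ): Nation A prefers β (6.5 > 0) — not an equilibrium.
(α, δ): Nation B prefers γ (3 > -5) — not an equilibrium.
(β, γ): Nation B prefers δ (8 > 4) — not an equilibrium.
(β, δ): Nation A prefers α (0 > -1) — not an equilibrium.

none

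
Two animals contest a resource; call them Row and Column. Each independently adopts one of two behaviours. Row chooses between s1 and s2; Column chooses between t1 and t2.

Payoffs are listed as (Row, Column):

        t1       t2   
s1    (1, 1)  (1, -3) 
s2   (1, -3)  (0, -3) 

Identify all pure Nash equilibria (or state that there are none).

(s1, t1) and (s2, t1)

(s1, t1): Row gets 1 ≥ 1 from s2, and Column gets 1 ≥ -3 from t2 — Nash equilibrium.
(s1, t2): Column prefers t1 (1 > -3) — not an equilibrium.
(s2, t1): Row gets 1 ≥ 1 from s1, and Column gets -3 ≥ -3 from t2 — Nash equilibrium.
(s2, t2): Row prefers s1 (1 > 0) — not an equilibrium.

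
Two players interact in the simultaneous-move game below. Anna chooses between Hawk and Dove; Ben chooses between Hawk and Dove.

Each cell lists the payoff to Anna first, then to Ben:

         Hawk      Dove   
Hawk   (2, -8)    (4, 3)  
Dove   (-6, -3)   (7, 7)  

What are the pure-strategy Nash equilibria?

(Dove, Dove)

(Hawk, Hawk): Ben prefers Dove (3 > -8) — not an equilibrium.
(Hawk, Dove): Anna prefers Dove (7 > 4) — not an equilibrium.
(Dove, Hawk): Anna prefers Hawk (2 > -6); Ben prefers Dove (7 > -3) — not an equilibrium.
(Dove, Dove): Anna gets 7 ≥ 4 from Hawk, and Ben gets 7 ≥ -3 from Hawk — Nash equilibrium.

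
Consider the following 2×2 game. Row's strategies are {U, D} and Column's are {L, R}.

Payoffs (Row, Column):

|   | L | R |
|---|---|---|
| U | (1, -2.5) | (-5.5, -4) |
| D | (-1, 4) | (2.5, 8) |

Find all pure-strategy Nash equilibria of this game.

(U, L) and (D, R)

(U, L): Row gets 1 ≥ -1 from D, and Column gets -2.5 ≥ -4 from R — Nash equilibrium.
(U, R): Row prefers D (2.5 > -5.5); Column prefers L (-2.5 > -4) — not an equilibrium.
(D, L): Row prefers U (1 > -1); Column prefers R (8 > 4) — not an equilibrium.
(D, R): Row gets 2.5 ≥ -5.5 from U, and Column gets 8 ≥ 4 from L — Nash equilibrium.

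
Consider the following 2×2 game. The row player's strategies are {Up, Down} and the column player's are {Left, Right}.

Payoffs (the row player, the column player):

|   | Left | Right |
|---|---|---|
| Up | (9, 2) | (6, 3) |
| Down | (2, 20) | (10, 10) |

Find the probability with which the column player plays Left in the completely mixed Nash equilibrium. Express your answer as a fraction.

4/11

Let q be the probability that the column player plays Left. In a completely mixed equilibrium, the row player must be indifferent between Up and Down.
The row player's expected payoff from Up is 9q + 6(1−q); from Down it is 2q + 10(1−q).
Setting these equal: 3q + 6 = −8q + 10, so q = 4/11.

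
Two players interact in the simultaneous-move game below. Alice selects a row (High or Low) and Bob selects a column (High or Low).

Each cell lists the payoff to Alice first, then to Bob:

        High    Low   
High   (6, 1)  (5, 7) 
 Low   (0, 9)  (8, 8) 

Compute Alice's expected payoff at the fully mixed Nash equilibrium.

First find q, the probability Bob plays High, from Alice's indifference between High and Low: 6q + 5(1−q) = 8(1−q), giving q = 1/3.
Since Alice is indifferent in equilibrium, Alice's expected payoff equals the payoff from either row against (1/3, 2/3). Using High: 6(1/3) + 5(2/3) = 16/3.

16/3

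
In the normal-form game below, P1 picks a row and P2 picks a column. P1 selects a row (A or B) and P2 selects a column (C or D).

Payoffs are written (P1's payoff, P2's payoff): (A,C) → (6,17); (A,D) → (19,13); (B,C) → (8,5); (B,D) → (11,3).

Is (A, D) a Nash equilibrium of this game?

At (A, D), P1 earns 19; switching to B would give 11, so P1 has no profitable deviation.
P2 earns 13; switching to C would give 17, so P2 would deviate.
Since at least one player can profitably deviate, this is not a Nash equilibrium.

No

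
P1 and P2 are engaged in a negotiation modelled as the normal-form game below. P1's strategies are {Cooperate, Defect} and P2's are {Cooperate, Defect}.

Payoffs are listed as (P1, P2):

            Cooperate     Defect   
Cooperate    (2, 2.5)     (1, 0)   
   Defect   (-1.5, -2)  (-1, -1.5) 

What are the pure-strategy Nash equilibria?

(Cooperate, Cooperate): P1 gets 2 ≥ -1.5 from Defect, and P2 gets 2.5 ≥ 0 from Defect — Nash equilibrium.
(Cooperate, Defect): P2 prefers Cooperate (2.5 > 0) — not an equilibrium.
(Defect, Cooperate): P1 prefers Cooperate (2 > -1.5); P2 prefers Defect (-1.5 > -2) — not an equilibrium.
(Defect, Defect): P1 prefers Cooperate (1 > -1) — not an equilibrium.

(Cooperate, Cooperate)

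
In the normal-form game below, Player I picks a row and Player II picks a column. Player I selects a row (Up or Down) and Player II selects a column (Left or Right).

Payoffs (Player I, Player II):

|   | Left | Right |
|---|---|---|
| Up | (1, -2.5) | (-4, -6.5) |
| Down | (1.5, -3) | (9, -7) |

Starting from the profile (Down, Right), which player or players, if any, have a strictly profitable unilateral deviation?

Player II

Player I at (Down, Right) earns 9; deviating to Up yields -4 — not better.
Player II earns -7; deviating to Left yields -3 — a strict improvement.
Only Player II has a strictly profitable deviation.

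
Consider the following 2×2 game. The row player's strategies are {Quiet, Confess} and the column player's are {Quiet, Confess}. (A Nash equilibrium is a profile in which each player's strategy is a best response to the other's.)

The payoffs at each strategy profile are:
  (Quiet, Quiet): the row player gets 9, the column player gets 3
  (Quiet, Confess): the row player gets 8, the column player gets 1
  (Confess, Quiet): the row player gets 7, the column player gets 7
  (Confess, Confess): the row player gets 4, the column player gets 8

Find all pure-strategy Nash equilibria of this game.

(Quiet, Quiet): the row player gets 9 ≥ 7 from Confess, and the column player gets 3 ≥ 1 from Confess — Nash equilibrium.
(Quiet, Confess): the column player prefers Quiet (3 > 1) — not an equilibrium.
(Confess, Quiet): the row player prefers Quiet (9 > 7); the column player prefers Confess (8 > 7) — not an equilibrium.
(Confess, Confess): the row player prefers Quiet (8 > 4) — not an equilibrium.

(Quiet, Quiet)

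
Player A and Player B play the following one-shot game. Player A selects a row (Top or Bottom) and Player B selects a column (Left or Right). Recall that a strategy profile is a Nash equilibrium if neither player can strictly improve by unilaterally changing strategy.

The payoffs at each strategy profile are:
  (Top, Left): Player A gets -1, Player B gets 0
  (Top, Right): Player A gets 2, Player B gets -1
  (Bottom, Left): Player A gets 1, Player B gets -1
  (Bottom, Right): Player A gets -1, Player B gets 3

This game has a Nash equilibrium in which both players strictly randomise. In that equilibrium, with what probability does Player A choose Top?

Let r be the probability that Player A plays Top. In a completely mixed equilibrium, Player B must be indifferent between Left and Right.
Player B's expected payoff from Left is −(1−r); from Right it is −r + 3(1−r).
Setting these equal: r − 1 = −4r + 3, so r = 4/5.

4/5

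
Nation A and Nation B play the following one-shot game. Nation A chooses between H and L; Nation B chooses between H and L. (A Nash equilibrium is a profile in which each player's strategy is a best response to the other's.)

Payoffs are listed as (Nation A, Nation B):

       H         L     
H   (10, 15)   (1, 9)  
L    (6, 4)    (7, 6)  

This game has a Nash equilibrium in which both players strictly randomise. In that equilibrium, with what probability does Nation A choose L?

3/4

Let r be the probability that Nation A plays H. In a completely mixed equilibrium, Nation B must be indifferent between H and L.
Nation B's expected payoff from H is 15r + 4(1−r); from L it is 9r + 6(1−r).
Setting these equal: 11r + 4 = 3r + 6, so r = 1/4.
Therefore Nation A plays L with probability 1 − 1/4 = 3/4.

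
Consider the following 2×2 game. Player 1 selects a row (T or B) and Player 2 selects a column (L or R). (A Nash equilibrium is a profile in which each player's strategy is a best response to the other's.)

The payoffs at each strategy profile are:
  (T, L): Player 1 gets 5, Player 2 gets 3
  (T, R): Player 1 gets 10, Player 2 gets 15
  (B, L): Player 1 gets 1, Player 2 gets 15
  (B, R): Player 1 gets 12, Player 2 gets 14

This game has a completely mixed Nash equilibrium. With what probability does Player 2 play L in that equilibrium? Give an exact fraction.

1/3

Let y be the probability that Player 2 plays L. In a completely mixed equilibrium, Player 1 must be indifferent between T and B.
Player 1's expected payoff from T is 5y + 10(1−y); from B it is y + 12(1−y).
Setting these equal: −5y + 10 = −11y + 12, so y = 1/3.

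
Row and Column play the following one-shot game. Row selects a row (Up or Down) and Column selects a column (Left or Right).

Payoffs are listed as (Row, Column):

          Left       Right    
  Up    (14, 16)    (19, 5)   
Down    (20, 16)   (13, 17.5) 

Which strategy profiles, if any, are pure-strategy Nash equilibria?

(Up, Left): Row prefers Down (20 > 14) — not an equilibrium.
(Up, Right): Column prefers Left (16 > 5) — not an equilibrium.
(Down, Left): Column prefers Right (17.5 > 16) — not an equilibrium.
(Down, Right): Row prefers Up (19 > 13) — not an equilibrium.

none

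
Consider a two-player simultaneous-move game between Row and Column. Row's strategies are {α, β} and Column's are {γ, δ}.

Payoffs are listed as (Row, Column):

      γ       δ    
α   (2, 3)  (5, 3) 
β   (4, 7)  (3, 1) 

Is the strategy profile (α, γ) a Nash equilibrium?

No

At (α, γ), Row earns 2; switching to β would give 4, so Row would deviate.
Column earns 3; switching to δ would give 3, so Column has no profitable deviation.
Since at least one player can profitably deviate, this is not a Nash equilibrium.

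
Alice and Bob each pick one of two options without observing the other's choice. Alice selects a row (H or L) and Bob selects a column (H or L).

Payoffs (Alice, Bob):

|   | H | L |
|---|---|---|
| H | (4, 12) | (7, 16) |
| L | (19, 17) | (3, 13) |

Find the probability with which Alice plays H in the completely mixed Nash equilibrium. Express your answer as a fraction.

Let x be the probability that Alice plays H. In a completely mixed equilibrium, Bob must be indifferent between H and L.
Bob's expected payoff from H is 12x + 17(1−x); from L it is 16x + 13(1−x).
Setting these equal: −5x + 17 = 3x + 13, so x = 1/2.

1/2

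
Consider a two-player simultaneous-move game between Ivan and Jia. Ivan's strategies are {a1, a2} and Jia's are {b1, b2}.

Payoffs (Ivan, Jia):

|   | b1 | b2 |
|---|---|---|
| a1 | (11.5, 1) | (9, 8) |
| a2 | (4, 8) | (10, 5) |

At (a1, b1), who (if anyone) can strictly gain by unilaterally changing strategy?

Jia

Ivan at (a1, b1) earns 11.5; deviating to a2 yields 4 — not better.
Jia earns 1; deviating to b2 yields 8 — a strict improvement.
Only Jia has a strictly profitable deviation.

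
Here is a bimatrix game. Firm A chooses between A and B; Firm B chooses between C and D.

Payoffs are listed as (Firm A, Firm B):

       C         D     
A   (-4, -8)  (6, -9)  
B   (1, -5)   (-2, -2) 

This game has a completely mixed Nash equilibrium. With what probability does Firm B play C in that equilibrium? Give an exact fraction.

Let y be the probability that Firm B plays C. In a completely mixed equilibrium, Firm A must be indifferent between A and B.
Firm A's expected payoff from A is −4y + 6(1−y); from B it is y − 2(1−y).
Setting these equal: −10y + 6 = 3y − 2, so y = 8/13.

8/13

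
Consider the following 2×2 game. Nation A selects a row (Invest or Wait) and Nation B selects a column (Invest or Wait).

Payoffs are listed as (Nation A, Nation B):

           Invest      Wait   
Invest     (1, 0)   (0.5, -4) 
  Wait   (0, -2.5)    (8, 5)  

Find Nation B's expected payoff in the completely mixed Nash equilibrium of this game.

-20/23

First find p, the probability Nation A plays Invest, from Nation B's indifference between Invest and Wait: −2.5(1−p) = −4p + 5(1−p), giving p = 15/23.
Since Nation B is indifferent in equilibrium, Nation B's expected payoff equals the payoff from either column against (15/23, 8/23). Using Invest: −2.5(8/23) = -20/23.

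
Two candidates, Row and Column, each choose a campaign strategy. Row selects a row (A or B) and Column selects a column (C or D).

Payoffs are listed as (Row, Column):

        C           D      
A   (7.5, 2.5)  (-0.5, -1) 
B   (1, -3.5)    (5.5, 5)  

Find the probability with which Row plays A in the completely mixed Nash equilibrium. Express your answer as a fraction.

17/24

Let x be the probability that Row plays A. In a completely mixed equilibrium, Column must be indifferent between C and D.
Column's expected payoff from C is 2.5x − 3.5(1−x); from D it is −x + 5(1−x).
Setting these equal: 6x − 3.5 = −6x + 5, so x = 17/24.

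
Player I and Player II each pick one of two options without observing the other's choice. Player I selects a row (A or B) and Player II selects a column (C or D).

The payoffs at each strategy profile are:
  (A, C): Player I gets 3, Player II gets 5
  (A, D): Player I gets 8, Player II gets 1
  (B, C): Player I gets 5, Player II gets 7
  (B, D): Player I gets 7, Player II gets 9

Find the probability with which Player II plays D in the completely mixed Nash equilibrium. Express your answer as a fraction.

2/3

Let y be the probability that Player II plays C. In a completely mixed equilibrium, Player I must be indifferent between A and B.
Player I's expected payoff from A is 3y + 8(1−y); from B it is 5y + 7(1−y).
Setting these equal: −5y + 8 = −2y + 7, so y = 1/3.
Therefore Player II plays D with probability 1 − 1/3 = 2/3.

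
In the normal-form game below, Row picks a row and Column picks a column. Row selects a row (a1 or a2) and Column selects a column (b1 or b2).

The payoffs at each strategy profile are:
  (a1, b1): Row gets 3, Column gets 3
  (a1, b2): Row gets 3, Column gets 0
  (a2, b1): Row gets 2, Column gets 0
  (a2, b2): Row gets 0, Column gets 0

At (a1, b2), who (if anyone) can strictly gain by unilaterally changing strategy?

Column

Row at (a1, b2) earns 3; deviating to a2 yields 0 — not better.
Column earns 0; deviating to b1 yields 3 — a strict improvement.
Only Column has a strictly profitable deviation.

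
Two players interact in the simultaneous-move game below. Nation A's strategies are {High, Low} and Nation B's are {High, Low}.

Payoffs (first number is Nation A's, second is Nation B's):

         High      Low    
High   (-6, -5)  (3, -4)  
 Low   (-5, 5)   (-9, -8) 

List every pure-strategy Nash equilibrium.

(High, Low) and (Low, High)

(High, High): Nation A prefers Low (-5 > -6); Nation B prefers Low (-4 > -5) — not an equilibrium.
(High, Low): Nation A gets 3 ≥ -9 from Low, and Nation B gets -4 ≥ -5 from High — Nash equilibrium.
(Low, High): Nation A gets -5 ≥ -6 from High, and Nation B gets 5 ≥ -8 from Low — Nash equilibrium.
(Low, Low): Nation A prefers High (3 > -9); Nation B prefers High (5 > -8) — not an equilibrium.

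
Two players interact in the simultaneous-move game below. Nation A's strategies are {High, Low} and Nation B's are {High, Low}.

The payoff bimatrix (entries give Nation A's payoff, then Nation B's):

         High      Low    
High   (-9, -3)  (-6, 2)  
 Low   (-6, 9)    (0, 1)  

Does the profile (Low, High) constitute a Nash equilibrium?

At (Low, High), Nation A earns -6; switching to High would give -9, so Nation A has no profitable deviation.
Nation B earns 9; switching to Low would give 1, so Nation B has no profitable deviation.
Neither player can gain by a unilateral deviation, so this profile is a Nash equilibrium.

Yes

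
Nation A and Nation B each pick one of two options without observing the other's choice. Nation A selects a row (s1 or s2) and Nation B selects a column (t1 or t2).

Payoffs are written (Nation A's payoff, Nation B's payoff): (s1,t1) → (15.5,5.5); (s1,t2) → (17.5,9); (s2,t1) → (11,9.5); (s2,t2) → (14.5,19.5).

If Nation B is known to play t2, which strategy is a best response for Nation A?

Against t2, Nation A earns 17.5 from s1 and 14.5 from s2.
So s1 is the best response.

s1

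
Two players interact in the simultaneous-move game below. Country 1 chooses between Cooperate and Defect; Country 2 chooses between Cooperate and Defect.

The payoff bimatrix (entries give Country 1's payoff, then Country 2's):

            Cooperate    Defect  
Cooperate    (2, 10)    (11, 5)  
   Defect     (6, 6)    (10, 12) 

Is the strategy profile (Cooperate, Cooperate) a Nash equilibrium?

No

At (Cooperate, Cooperate), Country 1 earns 2; switching to Defect would give 6, so Country 1 would deviate.
Country 2 earns 10; switching to Defect would give 5, so Country 2 has no profitable deviation.
Since at least one player can profitably deviate, this is not a Nash equilibrium.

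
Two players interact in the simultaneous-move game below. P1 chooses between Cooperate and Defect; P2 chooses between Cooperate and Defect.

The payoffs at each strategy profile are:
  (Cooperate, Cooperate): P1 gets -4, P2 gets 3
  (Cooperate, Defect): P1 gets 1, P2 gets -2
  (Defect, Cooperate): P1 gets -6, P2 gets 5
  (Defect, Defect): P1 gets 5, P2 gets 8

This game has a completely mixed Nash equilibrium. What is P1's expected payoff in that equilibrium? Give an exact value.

First find y, the probability P2 plays Cooperate, from P1's indifference between Cooperate and Defect: −4y + (1−y) = −6y + 5(1−y), giving y = 2/3.
Since P1 is indifferent in equilibrium, P1's expected payoff equals the payoff from either row against (2/3, 1/3). Using Cooperate: −4(2/3) + (1/3) = -7/3.

-7/3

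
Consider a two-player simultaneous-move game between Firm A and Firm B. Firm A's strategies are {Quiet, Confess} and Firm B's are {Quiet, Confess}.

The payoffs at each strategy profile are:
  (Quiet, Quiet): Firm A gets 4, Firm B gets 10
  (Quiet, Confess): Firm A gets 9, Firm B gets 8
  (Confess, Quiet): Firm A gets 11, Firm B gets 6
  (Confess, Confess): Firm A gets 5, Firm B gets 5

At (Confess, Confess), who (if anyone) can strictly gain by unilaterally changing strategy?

Firm A at (Confess, Confess) earns 5; deviating to Quiet yields 9 — a strict improvement.
Firm B earns 5; deviating to Quiet yields 6 — a strict improvement.
Both Firm A and Firm B have strictly profitable deviations.

Both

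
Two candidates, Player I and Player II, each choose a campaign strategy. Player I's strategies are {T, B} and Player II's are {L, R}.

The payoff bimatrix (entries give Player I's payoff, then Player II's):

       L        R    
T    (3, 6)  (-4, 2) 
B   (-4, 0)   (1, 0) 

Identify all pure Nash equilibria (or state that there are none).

(T, L) and (B, R)

(T, L): Player I gets 3 ≥ -4 from B, and Player II gets 6 ≥ 2 from R — Nash equilibrium.
(T, R): Player I prefers B (1 > -4); Player II prefers L (6 > 2) — not an equilibrium.
(B, L): Player I prefers T (3 > -4) — not an equilibrium.
(B, R): Player I gets 1 ≥ -4 from T, and Player II gets 0 ≥ 0 from L — Nash equilibrium.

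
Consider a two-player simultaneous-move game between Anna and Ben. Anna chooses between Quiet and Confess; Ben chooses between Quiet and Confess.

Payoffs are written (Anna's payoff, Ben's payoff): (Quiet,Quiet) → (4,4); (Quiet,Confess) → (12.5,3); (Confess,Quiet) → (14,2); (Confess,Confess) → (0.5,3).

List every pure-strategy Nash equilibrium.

none

(Quiet, Quiet): Anna prefers Confess (14 > 4) — not an equilibrium.
(Quiet, Confess): Ben prefers Quiet (4 > 3) — not an equilibrium.
(Confess, Quiet): Ben prefers Confess (3 > 2) — not an equilibrium.
(Confess, Confess): Anna prefers Quiet (12.5 > 0.5) — not an equilibrium.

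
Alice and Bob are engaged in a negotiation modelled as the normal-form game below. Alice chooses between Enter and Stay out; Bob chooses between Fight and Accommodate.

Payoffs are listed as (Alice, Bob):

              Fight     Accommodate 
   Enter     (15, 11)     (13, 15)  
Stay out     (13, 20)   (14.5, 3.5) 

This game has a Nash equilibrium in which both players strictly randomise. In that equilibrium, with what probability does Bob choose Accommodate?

4/7

Let q be the probability that Bob plays Fight. In a completely mixed equilibrium, Alice must be indifferent between Enter and Stay out.
Alice's expected payoff from Enter is 15q + 13(1−q); from Stay out it is 13q + 14.5(1−q).
Setting these equal: 2q + 13 = −1.5q + 14.5, so q = 3/7.
Therefore Bob plays Accommodate with probability 1 − 3/7 = 4/7.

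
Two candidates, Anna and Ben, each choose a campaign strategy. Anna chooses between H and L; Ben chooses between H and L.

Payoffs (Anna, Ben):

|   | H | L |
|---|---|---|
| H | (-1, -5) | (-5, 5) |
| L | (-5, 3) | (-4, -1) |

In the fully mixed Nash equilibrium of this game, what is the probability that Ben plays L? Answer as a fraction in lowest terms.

4/5

Let q be the probability that Ben plays H. In a completely mixed equilibrium, Anna must be indifferent between H and L.
Anna's expected payoff from H is −q − 5(1−q); from L it is −5q − 4(1−q).
Setting these equal: 4q − 5 = −q − 4, so q = 1/5.
Therefore Ben plays L with probability 1 − 1/5 = 4/5.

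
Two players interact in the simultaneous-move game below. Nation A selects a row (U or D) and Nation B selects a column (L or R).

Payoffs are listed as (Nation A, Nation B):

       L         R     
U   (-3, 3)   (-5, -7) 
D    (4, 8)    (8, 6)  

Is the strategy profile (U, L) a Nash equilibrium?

At (U, L), Nation A earns -3; switching to D would give 4, so Nation A would deviate.
Nation B earns 3; switching to R would give -7, so Nation B has no profitable deviation.
Since at least one player can profitably deviate, this is not a Nash equilibrium.

No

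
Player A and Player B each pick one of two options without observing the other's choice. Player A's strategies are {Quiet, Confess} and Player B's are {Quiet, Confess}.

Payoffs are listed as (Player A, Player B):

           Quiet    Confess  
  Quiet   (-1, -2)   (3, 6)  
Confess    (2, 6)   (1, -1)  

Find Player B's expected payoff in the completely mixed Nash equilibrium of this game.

First find p, the probability Player A plays Quiet, from Player B's indifference between Quiet and Confess: −2p + 6(1−p) = 6p − (1−p), giving p = 7/15.
Since Player B is indifferent in equilibrium, Player B's expected payoff equals the payoff from either column against (7/15, 8/15). Using Quiet: −2(7/15) + 6(8/15) = 34/15.

34/15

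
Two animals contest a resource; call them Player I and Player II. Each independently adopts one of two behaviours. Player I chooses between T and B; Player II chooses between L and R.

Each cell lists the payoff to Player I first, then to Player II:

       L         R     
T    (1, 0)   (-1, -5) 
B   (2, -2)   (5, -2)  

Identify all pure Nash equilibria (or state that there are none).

(T, L): Player I prefers B (2 > 1) — not an equilibrium.
(T, R): Player I prefers B (5 > -1); Player II prefers L (0 > -5) — not an equilibrium.
(B, L): Player I gets 2 ≥ 1 from T, and Player II gets -2 ≥ -2 from R — Nash equilibrium.
(B, R): Player I gets 5 ≥ -1 from T, and Player II gets -2 ≥ -2 from L — Nash equilibrium.

(B, L) and (B, R)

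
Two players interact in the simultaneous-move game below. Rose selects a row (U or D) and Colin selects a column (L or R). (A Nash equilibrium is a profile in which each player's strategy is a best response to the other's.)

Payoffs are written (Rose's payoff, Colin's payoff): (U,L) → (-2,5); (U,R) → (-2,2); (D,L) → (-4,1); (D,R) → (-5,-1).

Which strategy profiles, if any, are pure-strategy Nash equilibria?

(U, L)

(U, L): Rose gets -2 ≥ -4 from D, and Colin gets 5 ≥ 2 from R — Nash equilibrium.
(U, R): Colin prefers L (5 > 2) — not an equilibrium.
(D, L): Rose prefers U (-2 > -4) — not an equilibrium.
(D, R): Rose prefers U (-2 > -5); Colin prefers L (1 > -1) — not an equilibrium.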